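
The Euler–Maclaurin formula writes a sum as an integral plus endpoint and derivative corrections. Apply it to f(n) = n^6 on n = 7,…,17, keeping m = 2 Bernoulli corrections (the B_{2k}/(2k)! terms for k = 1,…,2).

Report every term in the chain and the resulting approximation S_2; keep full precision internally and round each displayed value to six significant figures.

S_2 ≈ 7.13305e+07

Integral: ∫_7^17 x^6 dx = 5.85022e+07.
Endpoint term: (f(7) + f(17))/2 = (117649 + 2.41376e+07)/2 = 1.21276e+07.
Running total after boundary: 7.06298e+07.
Order-1 term: 1/12 · (8.51914e+06 − 100842) = 701525.
Partial sum through k=1: 7.13313e+07.
Order-2 term: −1/720 · (589560 − 41160.0) = -761.667.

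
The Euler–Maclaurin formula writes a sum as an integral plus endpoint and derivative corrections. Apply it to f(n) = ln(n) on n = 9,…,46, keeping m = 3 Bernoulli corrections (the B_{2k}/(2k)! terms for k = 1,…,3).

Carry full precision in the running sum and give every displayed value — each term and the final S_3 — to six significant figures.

S_3 ≈ 122.348

Integral: ∫_9^46 ln(x) dx = 119.342.
Endpoint term: (f(9) + f(46))/2 = (2.19722 + 3.82864)/2 = 3.01293.
Running total after boundary: 122.355.
k=1: B_{2}/(2)! × [f^{(1)}(46) − f^{(1)}(9)] = 1/12 × (0.0217391 − 0.111111) = -0.00744767.
Running total after k=1: 122.348.
k=2: B_{4}/(4)! × [f^{(3)}(46) − f^{(3)}(9)] = −1/720 × (2.05474e-05 − 0.00274348) = 3.78186e-06.
Running total after k=2: 122.348.
k=3: B_{6}/(6)! × [f^{(5)}(46) − f^{(5)}(9)] = 1/30240 × (1.16526e-07 − 0.000406442) = -1.34367e-08.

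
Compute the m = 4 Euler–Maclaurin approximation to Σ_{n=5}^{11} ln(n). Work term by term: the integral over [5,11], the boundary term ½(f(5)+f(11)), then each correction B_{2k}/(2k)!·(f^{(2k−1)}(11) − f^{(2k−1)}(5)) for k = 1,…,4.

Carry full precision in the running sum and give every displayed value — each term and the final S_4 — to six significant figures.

∫_5^11 ln(x) dx evaluates to 12.3297.
Boundary: ½(f(5) + f(11)) = ½(1.60944 + 2.39790) = 2.00367.
Running total after boundary: 14.3333.
Order-1 term: 1/12 · (0.0909091 − 0.200000) = -0.00909091.
Partial sum through k=1: 14.3242.
Order-2 term: −1/720 · (0.00150263 − 0.0160000) = 2.01352e-05.
Partial sum through k=2: 14.3243.
Order-3 term: 1/30240 · (0.000149021 − 0.00768000) = -2.49040e-07.
Partial sum through k=3: 14.3243.
Order-4 term: −1/1209600 · (3.69474e-05 − 0.00921600) = 7.58850e-09.

S_4 ≈ 14.3243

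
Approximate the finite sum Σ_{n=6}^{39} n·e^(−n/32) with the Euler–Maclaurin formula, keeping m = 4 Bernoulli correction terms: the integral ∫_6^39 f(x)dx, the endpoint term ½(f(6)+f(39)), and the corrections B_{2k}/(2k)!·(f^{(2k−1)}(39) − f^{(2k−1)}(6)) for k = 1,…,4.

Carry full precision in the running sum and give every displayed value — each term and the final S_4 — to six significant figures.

∫_6^39 x·e^(−x/32) dx evaluates to 336.497.
Endpoint term: (f(6) + f(39))/2 = (4.97417 + 11.5284)/2 = 8.25128.
Running total after boundary: 344.749.
Order-1 term: 1/12 · (-0.0646624 − 0.673586) = -0.0615207.
Running total after k=1: 344.687.
Order-2 term: −1/720 · (0.000514196 − 0.00227700) = 2.44833e-06.
Running total after k=2: 344.687.
Order-3 term: 1/30240 · (1.06596e-06 − 3.80488e-06) = -9.05728e-11.
Running total after k=3: 344.687.
Order-4 term: −1/1209600 · (1.59157e-09 − 5.25989e-09) = 3.03267e-15.

S_4 ≈ 344.687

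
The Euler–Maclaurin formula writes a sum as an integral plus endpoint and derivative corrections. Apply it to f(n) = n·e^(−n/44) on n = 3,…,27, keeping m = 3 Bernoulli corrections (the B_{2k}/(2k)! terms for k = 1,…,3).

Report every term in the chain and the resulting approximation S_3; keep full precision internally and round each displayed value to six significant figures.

S_3 ≈ 249.087

The integral term ∫_3^27 x·e^(−x/44) dx = 240.433.
Boundary: ½(f(3) + f(27)) = ½(2.80227 + 14.6172) = 8.70975.
Running total after boundary: 249.142.
k=1: B_{2}/(2)! × [f^{(1)}(27) − f^{(1)}(3)] = 1/12 × (0.209169 − 0.870403) = -0.0551028.
Running total after k=1: 249.087.
k=2: B_{4}/(4)! × [f^{(3)}(27) − f^{(3)}(3)] = −1/720 × (0.000667317 − 0.00141456) = 1.03783e-06.
Running total after k=2: 249.087.
k=3: B_{6}/(6)! × [f^{(5)}(27) − f^{(5)}(3)] = 1/30240 × (6.33571e-07 − 1.22909e-06) = -1.96933e-11.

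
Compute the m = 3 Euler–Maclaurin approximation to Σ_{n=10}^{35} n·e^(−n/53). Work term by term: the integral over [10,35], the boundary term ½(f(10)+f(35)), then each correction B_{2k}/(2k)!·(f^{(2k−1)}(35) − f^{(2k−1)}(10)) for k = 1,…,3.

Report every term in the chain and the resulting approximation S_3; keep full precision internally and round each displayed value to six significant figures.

Integral: ∫_10^35 x·e^(−x/53) dx = 355.181.
½[f(10) + f(35)] = ½[8.28052 + 18.0830] = 13.1817.
So far: 368.362.
Correction k=1: B_{2}/2! · (f^{(1)}(35) − f^{(1)}(10)) = 1/12 · (0.175468 − 0.671816) = -0.0413623.
After k=1: 368.321.
Correction k=2: B_{4}/4! · (f^{(3)}(35) − f^{(3)}(10)) = −1/720 · (0.000430324 − 0.000828736) = 5.53350e-07.
After k=2: 368.321.
Correction k=3: B_{6}/6! · (f^{(5)}(35) − f^{(5)}(10)) = 1/30240 · (2.84152e-07 − 5.04915e-07) = -7.30038e-12.

S_3 ≈ 368.321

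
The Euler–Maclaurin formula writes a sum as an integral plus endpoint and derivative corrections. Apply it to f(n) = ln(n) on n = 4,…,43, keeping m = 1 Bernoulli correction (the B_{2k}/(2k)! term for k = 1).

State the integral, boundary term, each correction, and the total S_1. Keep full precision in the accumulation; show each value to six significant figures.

The integral term ∫_4^43 ln(x) dx = 117.186.
Endpoint term: (f(4) + f(43))/2 = (1.38629 + 3.76120)/2 = 2.57375.
So far: 119.760.
Correction k=1: B_{2}/2! · (f^{(1)}(43) − f^{(1)}(4)) = 1/12 · (0.0232558 − 0.250000) = -0.0188953.

S_1 ≈ 119.741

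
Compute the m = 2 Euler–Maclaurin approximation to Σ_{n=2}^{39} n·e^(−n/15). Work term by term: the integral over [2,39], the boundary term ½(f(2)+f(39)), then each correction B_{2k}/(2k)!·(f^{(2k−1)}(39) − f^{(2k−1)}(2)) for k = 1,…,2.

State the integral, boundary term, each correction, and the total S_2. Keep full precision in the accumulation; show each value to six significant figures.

S_2 ≈ 165.258

Integral: ∫_2^39 x·e^(−x/15) dx = 163.008.
Boundary: ½(f(2) + f(39)) = ½(1.75035 + 2.89667) = 2.32351.
Running total after boundary: 165.331.
Correction k=1: B_{2}/2! · (f^{(1)}(39) − f^{(1)}(2)) = 1/12 · (-0.118838 − 0.758484) = -0.0731101.
Partial sum through k=1: 165.258.
Correction k=2: B_{4}/4! · (f^{(3)}(39) − f^{(3)}(2)) = −1/720 · (0.000132042 − 0.0111504) = 1.53032e-05.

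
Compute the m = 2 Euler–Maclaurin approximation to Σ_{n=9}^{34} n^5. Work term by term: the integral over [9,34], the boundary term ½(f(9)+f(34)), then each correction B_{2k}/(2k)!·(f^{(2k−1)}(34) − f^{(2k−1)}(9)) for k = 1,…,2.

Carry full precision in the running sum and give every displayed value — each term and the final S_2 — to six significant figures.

The integral term ∫_9^34 x^5 dx = 2.57379e+08.
Boundary: ½(f(9) + f(34)) = ½(59049.0 + 4.54354e+07) = 2.27472e+07.
Running total after boundary: 2.80126e+08.
Correction k=1: B_{2}/2! · (f^{(1)}(34) − f^{(1)}(9)) = 1/12 · (6.68168e+06 − 32805.0) = 554073.
After k=1: 2.80680e+08.
Correction k=2: B_{4}/4! · (f^{(3)}(34) − f^{(3)}(9)) = −1/720 · (69360.0 − 4860.00) = -89.5833.

S_2 ≈ 2.80680e+08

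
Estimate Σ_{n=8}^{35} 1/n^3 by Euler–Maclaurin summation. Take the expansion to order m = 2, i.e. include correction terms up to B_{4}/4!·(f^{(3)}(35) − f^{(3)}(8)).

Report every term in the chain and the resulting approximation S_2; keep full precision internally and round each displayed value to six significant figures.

S_2 ≈ 0.00845311

∫_8^35 1/x^3 dx evaluates to 0.00740434.
½[f(8) + f(35)] = ½[0.00195312 + 2.33236e-05] = 0.000988224.
Integral + boundary = 0.00839256.
Order-1 term: 1/12 · (-1.99917e-06 − (-0.000732422)) = 6.08686e-05.
Partial sum through k=1: 0.00845343.
Order-2 term: −1/720 · (-3.26395e-08 − (-0.000228882)) = -3.17846e-07.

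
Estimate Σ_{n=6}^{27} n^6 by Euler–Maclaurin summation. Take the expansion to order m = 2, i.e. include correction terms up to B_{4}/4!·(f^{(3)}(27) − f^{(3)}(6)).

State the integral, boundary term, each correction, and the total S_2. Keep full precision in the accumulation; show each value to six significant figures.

The integral term ∫_6^27 x^6 dx = 1.49430e+09.
Boundary: ½(f(6) + f(27)) = ½(46656.0 + 3.87420e+08) = 1.93734e+08.
So far: 1.68803e+09.
Order-1 term: 1/12 · (8.60934e+07 − 46656.0) = 7.17057e+06.
Running total after k=1: 1.69520e+09.
Order-2 term: −1/720 · (2.36196e+06 − 25920.0) = -3244.50.

S_2 ≈ 1.69520e+09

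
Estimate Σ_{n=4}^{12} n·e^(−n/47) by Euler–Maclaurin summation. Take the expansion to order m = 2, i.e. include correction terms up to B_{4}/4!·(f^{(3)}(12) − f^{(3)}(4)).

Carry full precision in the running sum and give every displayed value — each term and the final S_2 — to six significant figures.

Integral: ∫_4^12 x·e^(−x/47) dx = 53.2820.
Endpoint term: (f(4) + f(12))/2 = (3.67366 + 9.29603)/2 = 6.48484.
Running total after boundary: 59.7668.
Order-1 term: 1/12 · (0.576881 − 0.840252) = -0.0219475.
Partial sum through k=1: 59.7449.
Order-2 term: −1/720 · (0.000962526 − 0.00121190) = 3.46349e-07.

S_2 ≈ 59.7449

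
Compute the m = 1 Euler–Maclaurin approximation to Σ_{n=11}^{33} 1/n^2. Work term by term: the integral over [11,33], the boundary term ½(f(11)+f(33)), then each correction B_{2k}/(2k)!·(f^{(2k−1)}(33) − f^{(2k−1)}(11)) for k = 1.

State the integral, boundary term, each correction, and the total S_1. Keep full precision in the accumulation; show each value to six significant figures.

S_1 ≈ 0.0653180

The integral term ∫_11^33 1/x^2 dx = 0.0606061.
Boundary: ½(f(11) + f(33)) = ½(0.00826446 + 0.000918274) = 0.00459137.
Integral + boundary = 0.0651974.
Correction k=1: B_{2}/2! · (f^{(1)}(33) − f^{(1)}(11)) = 1/12 · (-5.56529e-05 − (-0.00150263)) = 0.000120581.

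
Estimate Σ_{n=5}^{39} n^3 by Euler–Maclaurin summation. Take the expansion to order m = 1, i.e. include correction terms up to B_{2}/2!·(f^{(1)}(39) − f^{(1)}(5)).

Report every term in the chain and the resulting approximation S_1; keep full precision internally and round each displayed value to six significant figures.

∫_5^39 x^3 dx evaluates to 578204.
Boundary: ½(f(5) + f(39)) = ½(125.000 + 59319.0) = 29722.0.
So far: 607926.
k=1: B_{2}/(2)! × [f^{(1)}(39) − f^{(1)}(5)] = 1/12 × (4563.00 − 75.0000) = 374.000.

S_1 ≈ 608300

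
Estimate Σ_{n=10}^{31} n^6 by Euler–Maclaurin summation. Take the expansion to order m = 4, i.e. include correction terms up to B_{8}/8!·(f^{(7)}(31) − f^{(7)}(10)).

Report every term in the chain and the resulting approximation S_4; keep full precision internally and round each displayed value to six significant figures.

The integral term ∫_10^31 x^6 dx = 3.92894e+09.
½[f(10) + f(31)] = ½[1.00000e+06 + 8.87504e+08] = 4.44252e+08.
Running total after boundary: 4.37320e+09.
Correction k=1: B_{2}/2! · (f^{(1)}(31) − f^{(1)}(10)) = 1/12 · (1.71775e+08 − 600000) = 1.42646e+07.
Running total after k=1: 4.38746e+09.
Correction k=2: B_{4}/4! · (f^{(3)}(31) − f^{(3)}(10)) = −1/720 · (3.57492e+06 − 120000) = -4798.50.
Running total after k=2: 4.38746e+09.
Correction k=3: B_{6}/6! · (f^{(5)}(31) − f^{(5)}(10)) = 1/30240 · (22320.0 − 7200.00) = 0.500000.
Running total after k=3: 4.38746e+09.
Correction k=4: B_{8}/8! · (f^{(7)}(31) − f^{(7)}(10)) = −1/1209600 · (0.00000 − 0.00000) = 0.00000.

S_4 ≈ 4.38746e+09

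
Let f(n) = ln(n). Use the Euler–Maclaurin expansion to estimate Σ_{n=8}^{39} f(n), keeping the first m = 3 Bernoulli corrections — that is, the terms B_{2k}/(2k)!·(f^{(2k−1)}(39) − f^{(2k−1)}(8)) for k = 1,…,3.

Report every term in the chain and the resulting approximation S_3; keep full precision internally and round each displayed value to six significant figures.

S_3 ≈ 98.1066

The integral term ∫_8^39 ln(x) dx = 95.2434.
Boundary: ½(f(8) + f(39)) = ½(2.07944 + 3.66356) = 2.87150.
Integral + boundary = 98.1149.
k=1: B_{2}/(2)! × [f^{(1)}(39) − f^{(1)}(8)] = 1/12 × (0.0256410 − 0.125000) = -0.00827991.
Partial sum through k=1: 98.1066.
k=2: B_{4}/(4)! × [f^{(3)}(39) − f^{(3)}(8)] = −1/720 × (3.37160e-05 − 0.00390625) = 5.37852e-06.
Partial sum through k=2: 98.1066.
k=3: B_{6}/(6)! × [f^{(5)}(39) − f^{(5)}(8)] = 1/30240 × (2.66004e-07 − 0.000732422) = -2.42115e-08.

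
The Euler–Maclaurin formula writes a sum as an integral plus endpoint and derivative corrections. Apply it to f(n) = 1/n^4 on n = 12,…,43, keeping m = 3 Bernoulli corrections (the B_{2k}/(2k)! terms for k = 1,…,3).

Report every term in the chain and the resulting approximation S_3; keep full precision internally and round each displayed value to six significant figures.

∫_12^43 1/x^4 dx evaluates to 0.000188709.
½[f(12) + f(43)] = ½[4.82253e-05 + 2.92500e-07] = 2.42589e-05.
So far: 0.000212968.
Correction k=1: B_{2}/2! · (f^{(1)}(43) − f^{(1)}(12)) = 1/12 · (-2.72093e-08 − (-1.60751e-05)) = 1.33732e-06.
After k=1: 0.000214305.
Correction k=2: B_{4}/4! · (f^{(3)}(43) − f^{(3)}(12)) = −1/720 · (-4.41471e-10 − (-3.34898e-06)) = -4.65075e-09.
After k=2: 0.000214300.
Correction k=3: B_{6}/6! · (f^{(5)}(43) − f^{(5)}(12)) = 1/30240 · (-1.33707e-11 − (-1.30238e-06)) = 4.30677e-11.

S_3 ≈ 0.000214300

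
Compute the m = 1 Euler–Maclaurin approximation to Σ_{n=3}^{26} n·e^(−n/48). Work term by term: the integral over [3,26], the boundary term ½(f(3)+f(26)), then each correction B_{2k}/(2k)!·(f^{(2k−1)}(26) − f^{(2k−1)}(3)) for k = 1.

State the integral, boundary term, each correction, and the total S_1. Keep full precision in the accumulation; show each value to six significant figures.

The integral term ∫_3^26 x·e^(−x/48) dx = 233.208.
Boundary: ½(f(3) + f(26)) = ½(2.81824 + 15.1262) = 8.97223.
Running total after boundary: 242.181.
Correction k=1: B_{2}/2! · (f^{(1)}(26) − f^{(1)}(3)) = 1/12 · (0.266648 − 0.880700) = -0.0511710.

S_1 ≈ 242.129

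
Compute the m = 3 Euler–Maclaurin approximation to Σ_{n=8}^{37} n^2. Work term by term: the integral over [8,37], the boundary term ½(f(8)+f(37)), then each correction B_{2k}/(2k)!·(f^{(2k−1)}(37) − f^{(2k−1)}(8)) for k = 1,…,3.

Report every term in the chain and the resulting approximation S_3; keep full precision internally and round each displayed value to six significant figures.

Integral: ∫_8^37 x^2 dx = 16713.7.
Boundary: ½(f(8) + f(37)) = ½(64.0000 + 1369.00) = 716.500.
Running total after boundary: 17430.2.
Correction k=1: B_{2}/2! · (f^{(1)}(37) − f^{(1)}(8)) = 1/12 · (74.0000 − 16.0000) = 4.83333.
Partial sum through k=1: 17435.0.
Correction k=2: B_{4}/4! · (f^{(3)}(37) − f^{(3)}(8)) = −1/720 · (0.00000 − 0.00000) = 0.00000.
Partial sum through k=2: 17435.0.
Correction k=3: B_{6}/6! · (f^{(5)}(37) − f^{(5)}(8)) = 1/30240 · (0.00000 − 0.00000) = 0.00000.

S_3 ≈ 17435.0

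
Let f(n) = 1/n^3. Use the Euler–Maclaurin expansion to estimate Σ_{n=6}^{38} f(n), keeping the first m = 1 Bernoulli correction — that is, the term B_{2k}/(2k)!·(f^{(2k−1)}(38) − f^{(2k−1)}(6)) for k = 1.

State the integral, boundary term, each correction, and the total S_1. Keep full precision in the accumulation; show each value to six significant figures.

S_1 ≈ 0.0160593

∫_6^38 1/x^3 dx evaluates to 0.0135426.
Endpoint term: (f(6) + f(38))/2 = (0.00462963 + 1.82242e-05)/2 = 0.00232393.
Integral + boundary = 0.0158666.
k=1: B_{2}/(2)! × [f^{(1)}(38) − f^{(1)}(6)] = 1/12 × (-1.43876e-06 − (-0.00231481)) = 0.000192781.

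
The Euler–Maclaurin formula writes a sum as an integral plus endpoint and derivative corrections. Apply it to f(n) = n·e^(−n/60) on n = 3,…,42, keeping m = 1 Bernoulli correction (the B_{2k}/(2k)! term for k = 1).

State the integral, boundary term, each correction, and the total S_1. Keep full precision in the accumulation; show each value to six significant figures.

S_1 ≈ 568.337

∫_3^42 x·e^(−x/60) dx evaluates to 556.545.
Endpoint term: (f(3) + f(42))/2 = (2.85369 + 20.8566)/2 = 11.8551.
Running total after boundary: 568.400.
Order-1 term: 1/12 · (0.148976 − 0.903668) = -0.0628910.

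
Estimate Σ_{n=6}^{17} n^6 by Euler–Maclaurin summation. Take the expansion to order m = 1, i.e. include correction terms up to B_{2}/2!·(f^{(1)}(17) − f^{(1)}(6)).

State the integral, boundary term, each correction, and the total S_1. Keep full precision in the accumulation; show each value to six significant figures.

Integral: ∫_6^17 x^6 dx = 5.85798e+07.
Endpoint term: (f(6) + f(17))/2 = (46656.0 + 2.41376e+07)/2 = 1.20921e+07.
Running total after boundary: 7.06719e+07.
k=1: B_{2}/(2)! × [f^{(1)}(17) − f^{(1)}(6)] = 1/12 × (8.51914e+06 − 46656.0) = 706040.

S_1 ≈ 7.13780e+07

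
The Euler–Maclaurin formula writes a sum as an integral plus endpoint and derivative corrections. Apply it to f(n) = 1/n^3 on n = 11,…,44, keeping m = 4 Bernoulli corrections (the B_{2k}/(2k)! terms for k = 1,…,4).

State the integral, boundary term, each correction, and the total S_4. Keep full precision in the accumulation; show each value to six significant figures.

∫_11^44 1/x^3 dx evaluates to 0.00387397.
Endpoint term: (f(11) + f(44))/2 = (0.000751315 + 1.17393e-05)/2 = 0.000381527.
So far: 0.00425549.
Order-1 term: 1/12 · (-8.00406e-07 − (-0.000204904)) = 1.70086e-05.
Partial sum through k=1: 0.00427250.
Order-2 term: −1/720 · (-8.26866e-09 − (-3.38684e-05)) = -4.70280e-08.
Partial sum through k=2: 0.00427246.
Order-3 term: 1/30240 · (-1.79382e-10 − (-1.17560e-05)) = 3.88750e-10.
Partial sum through k=3: 0.00427246.
Order-4 term: −1/1209600 · (-6.67124e-12 − (-6.99530e-06)) = -5.78314e-12.

S_4 ≈ 0.00427246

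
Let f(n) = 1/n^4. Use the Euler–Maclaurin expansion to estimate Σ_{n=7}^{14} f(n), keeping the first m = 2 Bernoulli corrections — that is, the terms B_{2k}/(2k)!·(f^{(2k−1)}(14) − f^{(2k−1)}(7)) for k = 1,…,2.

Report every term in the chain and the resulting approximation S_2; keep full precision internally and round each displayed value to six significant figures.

The integral term ∫_7^14 1/x^4 dx = 0.000850340.
Boundary: ½(f(7) + f(14)) = ½(0.000416493 + 2.60308e-05) = 0.000221262.
Running total after boundary: 0.00107160.
Correction k=1: B_{2}/2! · (f^{(1)}(14) − f^{(1)}(7)) = 1/12 · (-7.43738e-06 − (-0.000237996)) = 1.92132e-05.
After k=1: 0.00109082.
Correction k=2: B_{4}/4! · (f^{(3)}(14) − f^{(3)}(7)) = −1/720 · (-1.13837e-06 − (-0.000145712)) = -2.00797e-07.

S_2 ≈ 0.00109061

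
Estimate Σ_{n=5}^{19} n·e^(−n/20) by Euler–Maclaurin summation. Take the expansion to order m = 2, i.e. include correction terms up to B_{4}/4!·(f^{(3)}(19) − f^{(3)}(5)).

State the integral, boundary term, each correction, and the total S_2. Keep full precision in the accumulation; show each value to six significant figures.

The integral term ∫_5^19 x·e^(−x/20) dx = 87.7424.
Endpoint term: (f(5) + f(19))/2 = (3.89400 + 7.34808)/2 = 5.62104.
Integral + boundary = 93.3634.
Correction k=1: B_{2}/2! · (f^{(1)}(19) − f^{(1)}(5)) = 1/12 · (0.0193371 − 0.584101) = -0.0470636.
Partial sum through k=1: 93.3164.
Correction k=2: B_{4}/4! · (f^{(3)}(19) − f^{(3)}(5)) = −1/720 · (0.00198205 − 0.00535426) = 4.68362e-06.

S_2 ≈ 93.3164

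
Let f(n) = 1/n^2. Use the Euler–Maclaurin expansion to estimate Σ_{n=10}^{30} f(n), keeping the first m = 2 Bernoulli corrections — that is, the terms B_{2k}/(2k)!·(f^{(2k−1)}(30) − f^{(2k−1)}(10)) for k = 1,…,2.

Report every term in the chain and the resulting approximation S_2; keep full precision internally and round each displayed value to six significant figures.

∫_10^30 1/x^2 dx evaluates to 0.0666667.
Boundary: ½(f(10) + f(30)) = ½(0.0100000 + 0.00111111) = 0.00555556.
So far: 0.0722222.
Order-1 term: 1/12 · (-7.40741e-05 − (-0.00200000)) = 0.000160494.
Partial sum through k=1: 0.0723827.
Order-2 term: −1/720 · (-9.87654e-07 − (-0.000240000)) = -3.31962e-07.

S_2 ≈ 0.0723824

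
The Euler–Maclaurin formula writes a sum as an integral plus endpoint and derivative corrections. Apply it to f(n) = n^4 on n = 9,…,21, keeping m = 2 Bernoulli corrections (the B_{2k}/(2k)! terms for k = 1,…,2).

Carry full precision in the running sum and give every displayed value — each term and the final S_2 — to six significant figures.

∫_9^21 x^4 dx evaluates to 805010.
½[f(9) + f(21)] = ½[6561.00 + 194481] = 100521.
Integral + boundary = 905531.
Order-1 term: 1/12 · (37044.0 − 2916.00) = 2844.00.
After k=1: 908375.
Order-2 term: −1/720 · (504.000 − 216.000) = -0.400000.

S_2 ≈ 908375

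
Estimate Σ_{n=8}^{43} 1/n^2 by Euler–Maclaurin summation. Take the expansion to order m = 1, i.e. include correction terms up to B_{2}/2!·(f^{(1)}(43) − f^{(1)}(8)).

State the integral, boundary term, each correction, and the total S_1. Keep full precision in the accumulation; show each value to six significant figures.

The integral term ∫_8^43 1/x^2 dx = 0.101744.
Boundary: ½(f(8) + f(43)) = ½(0.0156250 + 0.000540833) = 0.00808292.
Integral + boundary = 0.109827.
Correction k=1: B_{2}/2! · (f^{(1)}(43) − f^{(1)}(8)) = 1/12 · (-2.51550e-05 − (-0.00390625)) = 0.000323425.

S_1 ≈ 0.110151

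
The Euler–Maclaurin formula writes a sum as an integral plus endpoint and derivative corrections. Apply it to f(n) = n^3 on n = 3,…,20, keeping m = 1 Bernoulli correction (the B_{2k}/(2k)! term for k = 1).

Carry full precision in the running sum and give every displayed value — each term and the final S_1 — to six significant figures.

The integral term ∫_3^20 x^3 dx = 39979.8.
½[f(3) + f(20)] = ½[27.0000 + 8000.00] = 4013.50.
So far: 43993.2.
k=1: B_{2}/(2)! × [f^{(1)}(20) − f^{(1)}(3)] = 1/12 × (1200.00 − 27.0000) = 97.7500.

S_1 ≈ 44091.0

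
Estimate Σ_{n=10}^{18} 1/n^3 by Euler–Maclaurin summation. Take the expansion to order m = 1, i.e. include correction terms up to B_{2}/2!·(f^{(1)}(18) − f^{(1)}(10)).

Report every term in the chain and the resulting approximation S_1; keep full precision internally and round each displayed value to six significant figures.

∫_10^18 1/x^3 dx evaluates to 0.00345679.
Endpoint term: (f(10) + f(18))/2 = (0.00100000 + 0.000171468)/2 = 0.000585734.
Integral + boundary = 0.00404252.
Order-1 term: 1/12 · (-2.85780e-05 − (-0.000300000)) = 2.26185e-05.

S_1 ≈ 0.00406514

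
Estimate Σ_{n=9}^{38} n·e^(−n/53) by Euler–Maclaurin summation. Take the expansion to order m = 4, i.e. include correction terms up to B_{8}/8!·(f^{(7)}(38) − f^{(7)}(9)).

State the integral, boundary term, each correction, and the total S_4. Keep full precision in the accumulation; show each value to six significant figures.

S_4 ≈ 431.128

∫_9^38 x·e^(−x/53) dx evaluates to 418.102.
Boundary: ½(f(9) + f(38)) = ½(7.59442 + 18.5525) = 13.0735.
Running total after boundary: 431.175.
Correction k=1: B_{2}/2! · (f^{(1)}(38) − f^{(1)}(9)) = 1/12 · (0.138177 − 0.700533) = -0.0468630.
Running total after k=1: 431.128.
Correction k=2: B_{4}/4! · (f^{(3)}(38) − f^{(3)}(9)) = −1/720 · (0.000396805 − 0.000850189) = 6.29701e-07.
Running total after k=2: 431.128.
Correction k=3: B_{6}/6! · (f^{(5)}(38) − f^{(5)}(9)) = 1/30240 · (2.65012e-07 − 5.16550e-07) = -8.31806e-12.
Running total after k=3: 431.128.
Correction k=4: B_{8}/8! · (f^{(7)}(38) − f^{(7)}(9)) = −1/1209600 · (1.38399e-10 − 2.60034e-10) = 1.00558e-16.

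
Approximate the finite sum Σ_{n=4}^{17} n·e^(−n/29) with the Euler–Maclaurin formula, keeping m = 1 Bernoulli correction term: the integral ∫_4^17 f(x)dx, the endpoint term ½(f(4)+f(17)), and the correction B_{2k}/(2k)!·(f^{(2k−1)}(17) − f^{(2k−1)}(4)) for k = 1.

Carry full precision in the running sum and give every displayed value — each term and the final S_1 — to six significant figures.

S_1 ≈ 97.8447

Integral: ∫_4^17 x·e^(−x/29) dx = 91.4161.
½[f(4) + f(17)] = ½[3.48464 + 9.45938] = 6.47201.
So far: 97.8881.
k=1: B_{2}/(2)! × [f^{(1)}(17) − f^{(1)}(4)] = 1/12 × (0.230249 − 0.750999) = -0.0433959.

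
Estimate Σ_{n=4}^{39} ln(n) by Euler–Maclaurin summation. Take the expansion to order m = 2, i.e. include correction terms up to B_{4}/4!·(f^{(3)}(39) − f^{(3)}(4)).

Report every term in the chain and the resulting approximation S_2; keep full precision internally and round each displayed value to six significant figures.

∫_4^39 ln(x) dx evaluates to 102.334.
Endpoint term: (f(4) + f(39))/2 = (1.38629 + 3.66356)/2 = 2.52493.
Running total after boundary: 104.859.
k=1: B_{2}/(2)! × [f^{(1)}(39) − f^{(1)}(4)] = 1/12 × (0.0256410 − 0.250000) = -0.0186966.
After k=1: 104.840.
k=2: B_{4}/(4)! × [f^{(3)}(39) − f^{(3)}(4)] = −1/720 × (3.37160e-05 − 0.0312500) = 4.33559e-05.

S_2 ≈ 104.840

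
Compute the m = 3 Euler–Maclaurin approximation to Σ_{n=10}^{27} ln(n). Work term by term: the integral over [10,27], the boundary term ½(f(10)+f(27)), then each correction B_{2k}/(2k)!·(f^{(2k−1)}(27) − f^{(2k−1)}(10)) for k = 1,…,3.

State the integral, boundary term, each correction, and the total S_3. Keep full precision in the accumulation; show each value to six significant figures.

The integral term ∫_10^27 ln(x) dx = 48.9617.
Endpoint term: (f(10) + f(27))/2 = (2.30259 + 3.29584)/2 = 2.79921.
Integral + boundary = 51.7610.
Correction k=1: B_{2}/2! · (f^{(1)}(27) − f^{(1)}(10)) = 1/12 · (0.0370370 − 0.100000) = -0.00524691.
Partial sum through k=1: 51.7557.
Correction k=2: B_{4}/4! · (f^{(3)}(27) − f^{(3)}(10)) = −1/720 · (0.000101611 − 0.00200000) = 2.63665e-06.
Partial sum through k=2: 51.7557.
Correction k=3: B_{6}/6! · (f^{(5)}(27) − f^{(5)}(10)) = 1/30240 · (1.67260e-06 − 0.000240000) = -7.88120e-09.

S_3 ≈ 51.7557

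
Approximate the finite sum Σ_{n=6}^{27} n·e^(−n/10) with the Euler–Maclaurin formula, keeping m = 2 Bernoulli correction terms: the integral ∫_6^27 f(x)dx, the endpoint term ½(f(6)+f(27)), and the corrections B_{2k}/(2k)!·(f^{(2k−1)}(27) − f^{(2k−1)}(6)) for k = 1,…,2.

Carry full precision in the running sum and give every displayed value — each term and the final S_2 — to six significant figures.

The integral term ∫_6^27 x·e^(−x/10) dx = 62.9438.
Boundary: ½(f(6) + f(27)) = ½(3.29287 + 1.81455) = 2.55371.
Running total after boundary: 65.4975.
k=1: B_{2}/(2)! × [f^{(1)}(27) − f^{(1)}(6)] = 1/12 × (-0.114249 − 0.219525) = -0.0278145.
After k=1: 65.4697.
k=2: B_{4}/(4)! × [f^{(3)}(27) − f^{(3)}(6)] = −1/720 × (0.000201617 − 0.0131715) = 1.80137e-05.

S_2 ≈ 65.4697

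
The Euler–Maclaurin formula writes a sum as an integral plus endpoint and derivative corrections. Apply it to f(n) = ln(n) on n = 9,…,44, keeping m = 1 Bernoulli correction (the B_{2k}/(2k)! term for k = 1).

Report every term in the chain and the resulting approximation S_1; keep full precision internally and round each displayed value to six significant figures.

S_1 ≈ 114.713

The integral term ∫_9^44 ln(x) dx = 111.729.
½[f(9) + f(44)] = ½[2.19722 + 3.78419] = 2.99071.
So far: 114.720.
Order-1 term: 1/12 · (0.0227273 − 0.111111) = -0.00736532.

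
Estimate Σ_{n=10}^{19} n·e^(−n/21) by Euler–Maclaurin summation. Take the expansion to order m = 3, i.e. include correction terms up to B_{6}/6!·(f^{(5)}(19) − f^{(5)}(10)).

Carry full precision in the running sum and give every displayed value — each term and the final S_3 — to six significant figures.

S_3 ≈ 71.3953

Integral: ∫_10^19 x·e^(−x/21) dx = 64.4694.
½[f(10) + f(19)] = ½[6.21145 + 7.68813] = 6.94979.
Integral + boundary = 71.4192.
k=1: B_{2}/(2)! × [f^{(1)}(19) − f^{(1)}(10)] = 1/12 × (0.0385370 − 0.325362) = -0.0239021.
After k=1: 71.3953.
k=2: B_{4}/(4)! × [f^{(3)}(19) − f^{(3)}(10)] = −1/720 × (0.00192248 − 0.00355477) = 2.26707e-06.
After k=2: 71.3953.
k=3: B_{6}/(6)! × [f^{(5)}(19) − f^{(5)}(10)] = 1/30240 × (8.52057e-06 − 1.44484e-05) = -1.96027e-10.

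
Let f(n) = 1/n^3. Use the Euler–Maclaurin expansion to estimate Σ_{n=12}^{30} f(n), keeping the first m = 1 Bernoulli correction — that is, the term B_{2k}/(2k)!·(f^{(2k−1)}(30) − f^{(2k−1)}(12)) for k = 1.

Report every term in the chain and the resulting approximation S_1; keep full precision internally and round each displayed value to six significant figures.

S_1 ≈ 0.00323628

The integral term ∫_12^30 1/x^3 dx = 0.00291667.
½[f(12) + f(30)] = ½[0.000578704 + 3.70370e-05] = 0.000307870.
So far: 0.00322454.
Correction k=1: B_{2}/2! · (f^{(1)}(30) − f^{(1)}(12)) = 1/12 · (-3.70370e-06 − (-0.000144676)) = 1.17477e-05.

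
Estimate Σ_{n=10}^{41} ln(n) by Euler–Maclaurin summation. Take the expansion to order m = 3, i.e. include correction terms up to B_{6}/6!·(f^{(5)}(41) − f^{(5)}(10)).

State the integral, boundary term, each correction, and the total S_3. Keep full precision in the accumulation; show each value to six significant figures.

∫_10^41 ln(x) dx evaluates to 98.2306.
Endpoint term: (f(10) + f(41))/2 = (2.30259 + 3.71357)/2 = 3.00808.
Running total after boundary: 101.239.
Correction k=1: B_{2}/2! · (f^{(1)}(41) − f^{(1)}(10)) = 1/12 · (0.0243902 − 0.100000) = -0.00630081.
Running total after k=1: 101.232.
Correction k=2: B_{4}/4! · (f^{(3)}(41) − f^{(3)}(10)) = −1/720 · (2.90187e-05 − 0.00200000) = 2.73747e-06.
Running total after k=2: 101.232.
Correction k=3: B_{6}/6! · (f^{(5)}(41) − f^{(5)}(10)) = 1/30240 · (2.07153e-07 − 0.000240000) = -7.92966e-09.

S_3 ≈ 101.232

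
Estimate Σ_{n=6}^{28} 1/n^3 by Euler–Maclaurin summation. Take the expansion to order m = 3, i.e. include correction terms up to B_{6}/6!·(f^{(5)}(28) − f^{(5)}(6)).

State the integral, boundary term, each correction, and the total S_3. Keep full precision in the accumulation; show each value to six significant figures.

S_3 ≈ 0.0157795

The integral term ∫_6^28 1/x^3 dx = 0.0132511.
½[f(6) + f(28)] = ½[0.00462963 + 4.55539e-05] = 0.00233759.
Integral + boundary = 0.0155887.
k=1: B_{2}/(2)! × [f^{(1)}(28) − f^{(1)}(6)] = 1/12 × (-4.88078e-06 − (-0.00231481)) = 0.000192495.
After k=1: 0.0157812.
k=2: B_{4}/(4)! × [f^{(3)}(28) − f^{(3)}(6)] = −1/720 × (-1.24510e-07 − (-0.00128601)) = -1.78595e-06.
After k=2: 0.0157794.
k=3: B_{6}/(6)! × [f^{(5)}(28) − f^{(5)}(6)] = 1/30240 × (-6.67016e-09 − (-0.00150034)) = 4.96143e-08.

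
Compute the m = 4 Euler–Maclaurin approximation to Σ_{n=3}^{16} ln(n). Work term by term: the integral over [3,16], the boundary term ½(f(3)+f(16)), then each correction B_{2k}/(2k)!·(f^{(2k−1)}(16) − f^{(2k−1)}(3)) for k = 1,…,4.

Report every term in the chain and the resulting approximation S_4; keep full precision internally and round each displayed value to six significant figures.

Integral: ∫_3^16 ln(x) dx = 28.0656.
½[f(3) + f(16)] = ½[1.09861 + 2.77259] = 1.93560.
So far: 30.0012.
Correction k=1: B_{2}/2! · (f^{(1)}(16) − f^{(1)}(3)) = 1/12 · (0.0625000 − 0.333333) = -0.0225694.
Running total after k=1: 29.9786.
Correction k=2: B_{4}/4! · (f^{(3)}(16) − f^{(3)}(3)) = −1/720 · (0.000488281 − 0.0740741) = 0.000102202.
Running total after k=2: 29.9787.
Correction k=3: B_{6}/6! · (f^{(5)}(16) − f^{(5)}(3)) = 1/30240 · (2.28882e-05 − 0.0987654) = -3.26530e-06.
Running total after k=3: 29.9787.
Correction k=4: B_{8}/8! · (f^{(7)}(16) − f^{(7)}(3)) = −1/1209600 · (2.68221e-06 − 0.329218) = 2.72169e-07.

S_4 ≈ 29.9787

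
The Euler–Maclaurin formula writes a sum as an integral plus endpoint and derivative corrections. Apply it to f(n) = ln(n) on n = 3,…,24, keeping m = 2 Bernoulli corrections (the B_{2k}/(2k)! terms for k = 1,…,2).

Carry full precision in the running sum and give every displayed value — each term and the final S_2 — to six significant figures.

Integral: ∫_3^24 ln(x) dx = 51.9775.
Boundary: ½(f(3) + f(24)) = ½(1.09861 + 3.17805) = 2.13833.
Running total after boundary: 54.1158.
Order-1 term: 1/12 · (0.0416667 − 0.333333) = -0.0243056.
After k=1: 54.0915.
Order-2 term: −1/720 · (0.000144676 − 0.0740741) = 0.000102680.

S_2 ≈ 54.0916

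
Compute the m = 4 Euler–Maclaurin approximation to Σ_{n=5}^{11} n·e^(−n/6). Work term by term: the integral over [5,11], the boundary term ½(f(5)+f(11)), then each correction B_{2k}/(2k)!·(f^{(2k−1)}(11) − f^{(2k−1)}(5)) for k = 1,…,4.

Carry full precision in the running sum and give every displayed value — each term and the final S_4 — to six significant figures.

Integral: ∫_5^11 x·e^(−x/6) dx = 12.3757.
Endpoint term: (f(5) + f(11))/2 = (2.17299 + 1.75868)/2 = 1.96583.
So far: 14.3416.
Correction k=1: B_{2}/2! · (f^{(1)}(11) − f^{(1)}(5)) = 1/12 · (-0.133233 − 0.0724330) = -0.0171388.
Running total after k=1: 14.3244.
Correction k=2: B_{4}/4! · (f^{(3)}(11) − f^{(3)}(5)) = −1/720 · (0.00518129 − 0.0261564) = 2.91321e-05.
Running total after k=2: 14.3245.
Correction k=3: B_{6}/6! · (f^{(5)}(11) − f^{(5)}(5)) = 1/30240 · (0.000390653 − 0.00139724) = -3.32867e-08.
Running total after k=3: 14.3245.
Correction k=4: B_{8}/8! · (f^{(7)}(11) − f^{(7)}(5)) = −1/1209600 · (1.77050e-05 − 5.74422e-05) = 3.28515e-11.

S_4 ≈ 14.3245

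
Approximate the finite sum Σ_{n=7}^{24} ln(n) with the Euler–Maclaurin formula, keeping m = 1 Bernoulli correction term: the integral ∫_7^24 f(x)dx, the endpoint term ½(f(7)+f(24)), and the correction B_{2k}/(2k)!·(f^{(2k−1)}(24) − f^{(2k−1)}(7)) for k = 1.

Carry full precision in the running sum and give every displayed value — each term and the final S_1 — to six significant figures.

∫_7^24 ln(x) dx evaluates to 45.6519.
Endpoint term: (f(7) + f(24))/2 = (1.94591 + 3.17805)/2 = 2.56198.
Integral + boundary = 48.2139.
Order-1 term: 1/12 · (0.0416667 − 0.142857) = -0.00843254.

S_1 ≈ 48.2055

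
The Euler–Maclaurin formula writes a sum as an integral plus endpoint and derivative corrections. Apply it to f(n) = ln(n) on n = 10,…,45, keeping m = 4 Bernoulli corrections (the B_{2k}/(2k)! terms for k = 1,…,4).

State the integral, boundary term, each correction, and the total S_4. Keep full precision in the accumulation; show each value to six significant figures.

S_4 ≈ 116.322

Integral: ∫_10^45 ln(x) dx = 113.274.
Boundary: ½(f(10) + f(45)) = ½(2.30259 + 3.80666) = 3.05462.
Running total after boundary: 116.329.
k=1: B_{2}/(2)! × [f^{(1)}(45) − f^{(1)}(10)] = 1/12 × (0.0222222 − 0.100000) = -0.00648148.
Running total after k=1: 116.322.
k=2: B_{4}/(4)! × [f^{(3)}(45) − f^{(3)}(10)] = −1/720 × (2.19479e-05 − 0.00200000) = 2.74729e-06.
Running total after k=2: 116.322.
k=3: B_{6}/(6)! × [f^{(5)}(45) − f^{(5)}(10)] = 1/30240 × (1.30061e-07 − 0.000240000) = -7.93221e-09.
Running total after k=3: 116.322.
k=4: B_{8}/(8)! × [f^{(7)}(45) − f^{(7)}(10)] = −1/1209600 × (1.92684e-09 − 7.20000e-05) = 5.95222e-11.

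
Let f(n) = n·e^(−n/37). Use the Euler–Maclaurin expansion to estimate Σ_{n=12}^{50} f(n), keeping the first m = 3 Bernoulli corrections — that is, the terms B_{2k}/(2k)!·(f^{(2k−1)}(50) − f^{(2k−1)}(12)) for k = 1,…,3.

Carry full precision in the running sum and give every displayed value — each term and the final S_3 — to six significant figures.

∫_12^50 x·e^(−x/37) dx evaluates to 477.460.
Boundary: ½(f(12) + f(50)) = ½(8.67619 + 12.9445) = 10.8103.
Integral + boundary = 488.270.
Order-1 term: 1/12 · (-0.0909614 − 0.488524) = -0.0482905.
Partial sum through k=1: 488.222.
Order-2 term: −1/720 · (0.000311774 − 0.00141312) = 1.52964e-06.
Partial sum through k=2: 488.222.
Order-3 term: 1/30240 · (5.04012e-07 − 1.80379e-06) = -4.29820e-11.

S_3 ≈ 488.222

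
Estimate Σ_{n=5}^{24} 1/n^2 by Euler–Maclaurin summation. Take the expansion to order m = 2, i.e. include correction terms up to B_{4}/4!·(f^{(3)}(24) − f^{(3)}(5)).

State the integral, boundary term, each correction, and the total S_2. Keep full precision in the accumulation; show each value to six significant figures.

S_2 ≈ 0.180512

∫_5^24 1/x^2 dx evaluates to 0.158333.
Endpoint term: (f(5) + f(24))/2 = (0.0400000 + 0.00173611)/2 = 0.0208681.
Integral + boundary = 0.179201.
Order-1 term: 1/12 · (-0.000144676 − (-0.0160000)) = 0.00132128.
Partial sum through k=1: 0.180523.
Order-2 term: −1/720 · (-3.01408e-06 − (-0.00768000)) = -1.06625e-05.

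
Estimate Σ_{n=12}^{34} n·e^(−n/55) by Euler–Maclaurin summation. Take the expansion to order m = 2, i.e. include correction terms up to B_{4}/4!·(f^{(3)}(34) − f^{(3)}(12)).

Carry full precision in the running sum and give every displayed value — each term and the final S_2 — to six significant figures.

The integral term ∫_12^34 x·e^(−x/55) dx = 324.633.
Boundary: ½(f(12) + f(34)) = ½(9.64775 + 18.3234) = 13.9856.
So far: 338.619.
Order-1 term: 1/12 · (0.205771 − 0.628566) = -0.0352329.
Running total after k=1: 338.584.
Order-2 term: −1/720 · (0.000424336 − 0.000739347) = 4.37514e-07.

S_2 ≈ 338.584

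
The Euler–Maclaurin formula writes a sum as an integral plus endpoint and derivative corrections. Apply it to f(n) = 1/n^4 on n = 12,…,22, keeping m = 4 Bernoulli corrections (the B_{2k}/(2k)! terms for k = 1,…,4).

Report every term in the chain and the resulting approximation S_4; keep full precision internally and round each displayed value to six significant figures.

S_4 ≈ 0.000189114

The integral term ∫_12^22 1/x^4 dx = 0.000161596.
Endpoint term: (f(12) + f(22))/2 = (4.82253e-05 + 4.26883e-06)/2 = 2.62471e-05.
So far: 0.000187844.
Order-1 term: 1/12 · (-7.76152e-07 − (-1.60751e-05)) = 1.27491e-06.
After k=1: 0.000189118.
Order-2 term: −1/720 · (-4.81086e-08 − (-3.34898e-06)) = -4.58454e-09.
After k=2: 0.000189114.
Order-3 term: 1/30240 · (-5.56628e-09 − (-1.30238e-06)) = 4.28841e-11.
After k=3: 0.000189114.
Order-4 term: −1/1209600 · (-1.03505e-09 − (-8.13988e-07)) = -6.72084e-13.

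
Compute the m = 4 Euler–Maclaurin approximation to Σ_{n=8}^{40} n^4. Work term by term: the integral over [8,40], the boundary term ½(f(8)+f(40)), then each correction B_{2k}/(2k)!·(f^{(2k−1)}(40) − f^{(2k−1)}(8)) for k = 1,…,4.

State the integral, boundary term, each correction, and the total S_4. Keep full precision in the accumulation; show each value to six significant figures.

∫_8^40 x^4 dx evaluates to 2.04734e+07.
Endpoint term: (f(8) + f(40))/2 = (4096.00 + 2.56000e+06)/2 = 1.28205e+06.
Integral + boundary = 2.17555e+07.
Order-1 term: 1/12 · (256000 − 2048.00) = 21162.7.
After k=1: 2.17767e+07.
Order-2 term: −1/720 · (960.000 − 192.000) = -1.06667.
After k=2: 2.17767e+07.
Order-3 term: 1/30240 · (0.00000 − 0.00000) = 0.00000.
After k=3: 2.17767e+07.
Order-4 term: −1/1209600 · (0.00000 − 0.00000) = 0.00000.

S_4 ≈ 2.17767e+07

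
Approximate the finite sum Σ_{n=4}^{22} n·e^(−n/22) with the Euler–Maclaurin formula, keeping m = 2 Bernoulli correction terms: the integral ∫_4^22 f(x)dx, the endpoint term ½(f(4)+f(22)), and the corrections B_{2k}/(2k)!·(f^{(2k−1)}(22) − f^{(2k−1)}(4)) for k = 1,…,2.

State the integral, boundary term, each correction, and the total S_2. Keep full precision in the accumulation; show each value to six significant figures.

S_2 ≈ 126.457

Integral: ∫_4^22 x·e^(−x/22) dx = 120.799.
Endpoint term: (f(4) + f(22))/2 = (3.33501 + 8.09335)/2 = 5.71418.
So far: 126.514.
Order-1 term: 1/12 · (0.00000 − 0.682161) = -0.0568468.
After k=1: 126.457.
Order-2 term: −1/720 · (0.00152016 − 0.00485468) = 4.63128e-06.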